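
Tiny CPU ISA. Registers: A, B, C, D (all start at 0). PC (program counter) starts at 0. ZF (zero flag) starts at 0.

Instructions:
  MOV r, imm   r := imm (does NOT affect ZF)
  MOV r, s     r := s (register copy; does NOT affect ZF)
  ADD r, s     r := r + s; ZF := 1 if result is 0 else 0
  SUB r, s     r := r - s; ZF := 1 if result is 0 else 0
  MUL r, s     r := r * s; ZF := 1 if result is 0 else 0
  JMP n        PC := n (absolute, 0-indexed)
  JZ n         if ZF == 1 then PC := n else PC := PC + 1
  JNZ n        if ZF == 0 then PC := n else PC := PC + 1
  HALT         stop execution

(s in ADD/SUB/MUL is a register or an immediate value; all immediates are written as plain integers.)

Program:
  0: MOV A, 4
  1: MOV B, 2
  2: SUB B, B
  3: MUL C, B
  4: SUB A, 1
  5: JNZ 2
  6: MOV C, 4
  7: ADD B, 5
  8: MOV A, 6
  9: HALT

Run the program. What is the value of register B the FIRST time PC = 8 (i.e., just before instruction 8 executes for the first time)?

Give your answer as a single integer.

Step 1: PC=0 exec 'MOV A, 4'. After: A=4 B=0 C=0 D=0 ZF=0 PC=1
Step 2: PC=1 exec 'MOV B, 2'. After: A=4 B=2 C=0 D=0 ZF=0 PC=2
Step 3: PC=2 exec 'SUB B, B'. After: A=4 B=0 C=0 D=0 ZF=1 PC=3
Step 4: PC=3 exec 'MUL C, B'. After: A=4 B=0 C=0 D=0 ZF=1 PC=4
Step 5: PC=4 exec 'SUB A, 1'. After: A=3 B=0 C=0 D=0 ZF=0 PC=5
Step 6: PC=5 exec 'JNZ 2'. After: A=3 B=0 C=0 D=0 ZF=0 PC=2
Step 7: PC=2 exec 'SUB B, B'. After: A=3 B=0 C=0 D=0 ZF=1 PC=3
Step 8: PC=3 exec 'MUL C, B'. After: A=3 B=0 C=0 D=0 ZF=1 PC=4
Step 9: PC=4 exec 'SUB A, 1'. After: A=2 B=0 C=0 D=0 ZF=0 PC=5
Step 10: PC=5 exec 'JNZ 2'. After: A=2 B=0 C=0 D=0 ZF=0 PC=2
Step 11: PC=2 exec 'SUB B, B'. After: A=2 B=0 C=0 D=0 ZF=1 PC=3
Step 12: PC=3 exec 'MUL C, B'. After: A=2 B=0 C=0 D=0 ZF=1 PC=4
Step 13: PC=4 exec 'SUB A, 1'. After: A=1 B=0 C=0 D=0 ZF=0 PC=5
Step 14: PC=5 exec 'JNZ 2'. After: A=1 B=0 C=0 D=0 ZF=0 PC=2
Step 15: PC=2 exec 'SUB B, B'. After: A=1 B=0 C=0 D=0 ZF=1 PC=3
Step 16: PC=3 exec 'MUL C, B'. After: A=1 B=0 C=0 D=0 ZF=1 PC=4
Step 17: PC=4 exec 'SUB A, 1'. After: A=0 B=0 C=0 D=0 ZF=1 PC=5
Step 18: PC=5 exec 'JNZ 2'. After: A=0 B=0 C=0 D=0 ZF=1 PC=6
Step 19: PC=6 exec 'MOV C, 4'. After: A=0 B=0 C=4 D=0 ZF=1 PC=7
Step 20: PC=7 exec 'ADD B, 5'. After: A=0 B=5 C=4 D=0 ZF=0 PC=8
First time PC=8: B=5

5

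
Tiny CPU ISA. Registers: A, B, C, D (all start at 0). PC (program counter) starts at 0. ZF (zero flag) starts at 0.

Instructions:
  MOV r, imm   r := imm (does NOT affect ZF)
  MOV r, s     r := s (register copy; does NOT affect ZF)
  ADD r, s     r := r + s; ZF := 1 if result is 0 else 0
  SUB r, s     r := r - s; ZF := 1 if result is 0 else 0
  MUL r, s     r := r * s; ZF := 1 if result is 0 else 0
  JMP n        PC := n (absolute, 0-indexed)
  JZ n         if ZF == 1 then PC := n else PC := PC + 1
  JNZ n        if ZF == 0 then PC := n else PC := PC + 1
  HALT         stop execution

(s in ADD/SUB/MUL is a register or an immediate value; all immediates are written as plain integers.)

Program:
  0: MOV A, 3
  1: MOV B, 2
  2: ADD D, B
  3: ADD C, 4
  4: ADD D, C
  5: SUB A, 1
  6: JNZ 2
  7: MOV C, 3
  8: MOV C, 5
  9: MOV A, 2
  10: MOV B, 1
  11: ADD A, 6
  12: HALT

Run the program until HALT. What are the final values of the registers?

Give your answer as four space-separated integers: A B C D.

Answer: 8 1 5 30

Derivation:
Step 1: PC=0 exec 'MOV A, 3'. After: A=3 B=0 C=0 D=0 ZF=0 PC=1
Step 2: PC=1 exec 'MOV B, 2'. After: A=3 B=2 C=0 D=0 ZF=0 PC=2
Step 3: PC=2 exec 'ADD D, B'. After: A=3 B=2 C=0 D=2 ZF=0 PC=3
Step 4: PC=3 exec 'ADD C, 4'. After: A=3 B=2 C=4 D=2 ZF=0 PC=4
Step 5: PC=4 exec 'ADD D, C'. After: A=3 B=2 C=4 D=6 ZF=0 PC=5
Step 6: PC=5 exec 'SUB A, 1'. After: A=2 B=2 C=4 D=6 ZF=0 PC=6
Step 7: PC=6 exec 'JNZ 2'. After: A=2 B=2 C=4 D=6 ZF=0 PC=2
Step 8: PC=2 exec 'ADD D, B'. After: A=2 B=2 C=4 D=8 ZF=0 PC=3
Step 9: PC=3 exec 'ADD C, 4'. After: A=2 B=2 C=8 D=8 ZF=0 PC=4
Step 10: PC=4 exec 'ADD D, C'. After: A=2 B=2 C=8 D=16 ZF=0 PC=5
Step 11: PC=5 exec 'SUB A, 1'. After: A=1 B=2 C=8 D=16 ZF=0 PC=6
Step 12: PC=6 exec 'JNZ 2'. After: A=1 B=2 C=8 D=16 ZF=0 PC=2
Step 13: PC=2 exec 'ADD D, B'. After: A=1 B=2 C=8 D=18 ZF=0 PC=3
Step 14: PC=3 exec 'ADD C, 4'. After: A=1 B=2 C=12 D=18 ZF=0 PC=4
Step 15: PC=4 exec 'ADD D, C'. After: A=1 B=2 C=12 D=30 ZF=0 PC=5
Step 16: PC=5 exec 'SUB A, 1'. After: A=0 B=2 C=12 D=30 ZF=1 PC=6
Step 17: PC=6 exec 'JNZ 2'. After: A=0 B=2 C=12 D=30 ZF=1 PC=7
Step 18: PC=7 exec 'MOV C, 3'. After: A=0 B=2 C=3 D=30 ZF=1 PC=8
Step 19: PC=8 exec 'MOV C, 5'. After: A=0 B=2 C=5 D=30 ZF=1 PC=9
Step 20: PC=9 exec 'MOV A, 2'. After: A=2 B=2 C=5 D=30 ZF=1 PC=10
Step 21: PC=10 exec 'MOV B, 1'. After: A=2 B=1 C=5 D=30 ZF=1 PC=11
Step 22: PC=11 exec 'ADD A, 6'. After: A=8 B=1 C=5 D=30 ZF=0 PC=12
Step 23: PC=12 exec 'HALT'. After: A=8 B=1 C=5 D=30 ZF=0 PC=12 HALTED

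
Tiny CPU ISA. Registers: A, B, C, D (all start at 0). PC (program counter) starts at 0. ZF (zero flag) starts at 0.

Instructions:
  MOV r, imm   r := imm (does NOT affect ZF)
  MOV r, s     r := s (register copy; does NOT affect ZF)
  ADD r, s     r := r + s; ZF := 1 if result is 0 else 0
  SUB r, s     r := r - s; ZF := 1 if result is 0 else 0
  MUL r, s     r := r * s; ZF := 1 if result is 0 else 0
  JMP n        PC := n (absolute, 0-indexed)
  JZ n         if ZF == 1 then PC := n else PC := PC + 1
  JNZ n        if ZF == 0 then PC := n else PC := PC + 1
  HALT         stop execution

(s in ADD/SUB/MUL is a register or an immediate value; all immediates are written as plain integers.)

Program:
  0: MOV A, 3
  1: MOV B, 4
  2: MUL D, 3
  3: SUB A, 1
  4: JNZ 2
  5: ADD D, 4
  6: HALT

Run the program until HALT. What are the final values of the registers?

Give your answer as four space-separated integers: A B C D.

Step 1: PC=0 exec 'MOV A, 3'. After: A=3 B=0 C=0 D=0 ZF=0 PC=1
Step 2: PC=1 exec 'MOV B, 4'. After: A=3 B=4 C=0 D=0 ZF=0 PC=2
Step 3: PC=2 exec 'MUL D, 3'. After: A=3 B=4 C=0 D=0 ZF=1 PC=3
Step 4: PC=3 exec 'SUB A, 1'. After: A=2 B=4 C=0 D=0 ZF=0 PC=4
Step 5: PC=4 exec 'JNZ 2'. After: A=2 B=4 C=0 D=0 ZF=0 PC=2
Step 6: PC=2 exec 'MUL D, 3'. After: A=2 B=4 C=0 D=0 ZF=1 PC=3
Step 7: PC=3 exec 'SUB A, 1'. After: A=1 B=4 C=0 D=0 ZF=0 PC=4
Step 8: PC=4 exec 'JNZ 2'. After: A=1 B=4 C=0 D=0 ZF=0 PC=2
Step 9: PC=2 exec 'MUL D, 3'. After: A=1 B=4 C=0 D=0 ZF=1 PC=3
Step 10: PC=3 exec 'SUB A, 1'. After: A=0 B=4 C=0 D=0 ZF=1 PC=4
Step 11: PC=4 exec 'JNZ 2'. After: A=0 B=4 C=0 D=0 ZF=1 PC=5
Step 12: PC=5 exec 'ADD D, 4'. After: A=0 B=4 C=0 D=4 ZF=0 PC=6
Step 13: PC=6 exec 'HALT'. After: A=0 B=4 C=0 D=4 ZF=0 PC=6 HALTED

Answer: 0 4 0 4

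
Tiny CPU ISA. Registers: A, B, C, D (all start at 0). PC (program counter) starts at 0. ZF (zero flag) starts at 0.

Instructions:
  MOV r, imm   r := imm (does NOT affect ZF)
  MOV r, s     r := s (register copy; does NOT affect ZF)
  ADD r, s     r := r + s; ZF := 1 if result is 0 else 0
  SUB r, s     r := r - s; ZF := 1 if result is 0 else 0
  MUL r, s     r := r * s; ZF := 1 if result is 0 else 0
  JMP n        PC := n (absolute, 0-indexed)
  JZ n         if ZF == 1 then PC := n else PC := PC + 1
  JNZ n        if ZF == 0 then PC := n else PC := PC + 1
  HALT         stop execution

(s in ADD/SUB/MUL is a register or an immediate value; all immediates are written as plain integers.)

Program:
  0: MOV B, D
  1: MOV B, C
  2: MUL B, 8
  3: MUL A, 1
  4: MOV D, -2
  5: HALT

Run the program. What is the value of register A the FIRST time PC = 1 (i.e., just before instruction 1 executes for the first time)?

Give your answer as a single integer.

Step 1: PC=0 exec 'MOV B, D'. After: A=0 B=0 C=0 D=0 ZF=0 PC=1
First time PC=1: A=0

0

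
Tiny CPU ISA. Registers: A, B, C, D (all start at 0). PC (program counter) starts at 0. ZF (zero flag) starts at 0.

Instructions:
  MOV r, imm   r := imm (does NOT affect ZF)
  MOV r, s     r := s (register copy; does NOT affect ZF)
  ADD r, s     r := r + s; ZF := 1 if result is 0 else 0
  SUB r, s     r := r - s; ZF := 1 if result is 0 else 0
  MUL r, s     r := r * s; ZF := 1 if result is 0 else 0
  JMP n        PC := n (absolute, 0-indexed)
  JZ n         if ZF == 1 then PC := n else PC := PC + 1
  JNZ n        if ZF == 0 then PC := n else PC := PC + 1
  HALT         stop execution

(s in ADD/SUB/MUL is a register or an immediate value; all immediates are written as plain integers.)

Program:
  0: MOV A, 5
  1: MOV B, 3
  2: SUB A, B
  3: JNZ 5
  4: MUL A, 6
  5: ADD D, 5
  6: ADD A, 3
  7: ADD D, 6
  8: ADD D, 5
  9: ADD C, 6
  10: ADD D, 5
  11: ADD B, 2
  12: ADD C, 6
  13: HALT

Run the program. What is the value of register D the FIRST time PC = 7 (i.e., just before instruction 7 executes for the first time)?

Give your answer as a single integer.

Step 1: PC=0 exec 'MOV A, 5'. After: A=5 B=0 C=0 D=0 ZF=0 PC=1
Step 2: PC=1 exec 'MOV B, 3'. After: A=5 B=3 C=0 D=0 ZF=0 PC=2
Step 3: PC=2 exec 'SUB A, B'. After: A=2 B=3 C=0 D=0 ZF=0 PC=3
Step 4: PC=3 exec 'JNZ 5'. After: A=2 B=3 C=0 D=0 ZF=0 PC=5
Step 5: PC=5 exec 'ADD D, 5'. After: A=2 B=3 C=0 D=5 ZF=0 PC=6
Step 6: PC=6 exec 'ADD A, 3'. After: A=5 B=3 C=0 D=5 ZF=0 PC=7
First time PC=7: D=5

5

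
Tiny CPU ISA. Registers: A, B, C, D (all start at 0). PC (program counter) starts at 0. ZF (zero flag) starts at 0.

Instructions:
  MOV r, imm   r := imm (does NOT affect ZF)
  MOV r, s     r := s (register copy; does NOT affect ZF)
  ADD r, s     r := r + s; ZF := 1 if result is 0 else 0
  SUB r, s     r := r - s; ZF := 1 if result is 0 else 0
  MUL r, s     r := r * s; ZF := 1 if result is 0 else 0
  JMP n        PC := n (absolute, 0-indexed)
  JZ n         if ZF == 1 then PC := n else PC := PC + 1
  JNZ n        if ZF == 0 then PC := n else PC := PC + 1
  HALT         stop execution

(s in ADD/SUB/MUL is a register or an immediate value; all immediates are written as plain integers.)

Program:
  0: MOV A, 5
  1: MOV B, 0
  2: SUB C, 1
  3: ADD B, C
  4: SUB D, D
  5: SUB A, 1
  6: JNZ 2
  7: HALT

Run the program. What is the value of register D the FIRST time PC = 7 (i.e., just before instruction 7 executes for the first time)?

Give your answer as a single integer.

Step 1: PC=0 exec 'MOV A, 5'. After: A=5 B=0 C=0 D=0 ZF=0 PC=1
Step 2: PC=1 exec 'MOV B, 0'. After: A=5 B=0 C=0 D=0 ZF=0 PC=2
Step 3: PC=2 exec 'SUB C, 1'. After: A=5 B=0 C=-1 D=0 ZF=0 PC=3
Step 4: PC=3 exec 'ADD B, C'. After: A=5 B=-1 C=-1 D=0 ZF=0 PC=4
Step 5: PC=4 exec 'SUB D, D'. After: A=5 B=-1 C=-1 D=0 ZF=1 PC=5
Step 6: PC=5 exec 'SUB A, 1'. After: A=4 B=-1 C=-1 D=0 ZF=0 PC=6
Step 7: PC=6 exec 'JNZ 2'. After: A=4 B=-1 C=-1 D=0 ZF=0 PC=2
Step 8: PC=2 exec 'SUB C, 1'. After: A=4 B=-1 C=-2 D=0 ZF=0 PC=3
Step 9: PC=3 exec 'ADD B, C'. After: A=4 B=-3 C=-2 D=0 ZF=0 PC=4
Step 10: PC=4 exec 'SUB D, D'. After: A=4 B=-3 C=-2 D=0 ZF=1 PC=5
Step 11: PC=5 exec 'SUB A, 1'. After: A=3 B=-3 C=-2 D=0 ZF=0 PC=6
Step 12: PC=6 exec 'JNZ 2'. After: A=3 B=-3 C=-2 D=0 ZF=0 PC=2
Step 13: PC=2 exec 'SUB C, 1'. After: A=3 B=-3 C=-3 D=0 ZF=0 PC=3
Step 14: PC=3 exec 'ADD B, C'. After: A=3 B=-6 C=-3 D=0 ZF=0 PC=4
Step 15: PC=4 exec 'SUB D, D'. After: A=3 B=-6 C=-3 D=0 ZF=1 PC=5
Step 16: PC=5 exec 'SUB A, 1'. After: A=2 B=-6 C=-3 D=0 ZF=0 PC=6
Step 17: PC=6 exec 'JNZ 2'. After: A=2 B=-6 C=-3 D=0 ZF=0 PC=2
Step 18: PC=2 exec 'SUB C, 1'. After: A=2 B=-6 C=-4 D=0 ZF=0 PC=3
Step 19: PC=3 exec 'ADD B, C'. After: A=2 B=-10 C=-4 D=0 ZF=0 PC=4
Step 20: PC=4 exec 'SUB D, D'. After: A=2 B=-10 C=-4 D=0 ZF=1 PC=5
Step 21: PC=5 exec 'SUB A, 1'. After: A=1 B=-10 C=-4 D=0 ZF=0 PC=6
Step 22: PC=6 exec 'JNZ 2'. After: A=1 B=-10 C=-4 D=0 ZF=0 PC=2
Step 23: PC=2 exec 'SUB C, 1'. After: A=1 B=-10 C=-5 D=0 ZF=0 PC=3
Step 24: PC=3 exec 'ADD B, C'. After: A=1 B=-15 C=-5 D=0 ZF=0 PC=4
Step 25: PC=4 exec 'SUB D, D'. After: A=1 B=-15 C=-5 D=0 ZF=1 PC=5
Step 26: PC=5 exec 'SUB A, 1'. After: A=0 B=-15 C=-5 D=0 ZF=1 PC=6
Step 27: PC=6 exec 'JNZ 2'. After: A=0 B=-15 C=-5 D=0 ZF=1 PC=7
First time PC=7: D=0

0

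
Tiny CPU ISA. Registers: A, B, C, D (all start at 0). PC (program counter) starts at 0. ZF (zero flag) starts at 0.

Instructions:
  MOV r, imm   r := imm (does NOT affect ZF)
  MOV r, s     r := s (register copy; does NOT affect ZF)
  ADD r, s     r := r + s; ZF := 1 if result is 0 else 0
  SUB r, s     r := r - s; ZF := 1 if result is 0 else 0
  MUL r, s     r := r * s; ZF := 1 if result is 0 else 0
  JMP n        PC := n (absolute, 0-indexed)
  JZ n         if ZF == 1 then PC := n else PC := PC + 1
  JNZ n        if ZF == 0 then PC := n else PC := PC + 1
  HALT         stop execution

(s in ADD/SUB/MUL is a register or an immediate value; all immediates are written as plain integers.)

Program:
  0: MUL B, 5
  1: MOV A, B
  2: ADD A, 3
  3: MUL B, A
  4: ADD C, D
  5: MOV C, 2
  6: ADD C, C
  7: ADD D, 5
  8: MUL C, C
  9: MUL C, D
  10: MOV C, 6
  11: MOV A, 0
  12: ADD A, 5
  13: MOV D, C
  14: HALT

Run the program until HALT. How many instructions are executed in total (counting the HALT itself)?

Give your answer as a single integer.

Answer: 15

Derivation:
Step 1: PC=0 exec 'MUL B, 5'. After: A=0 B=0 C=0 D=0 ZF=1 PC=1
Step 2: PC=1 exec 'MOV A, B'. After: A=0 B=0 C=0 D=0 ZF=1 PC=2
Step 3: PC=2 exec 'ADD A, 3'. After: A=3 B=0 C=0 D=0 ZF=0 PC=3
Step 4: PC=3 exec 'MUL B, A'. After: A=3 B=0 C=0 D=0 ZF=1 PC=4
Step 5: PC=4 exec 'ADD C, D'. After: A=3 B=0 C=0 D=0 ZF=1 PC=5
Step 6: PC=5 exec 'MOV C, 2'. After: A=3 B=0 C=2 D=0 ZF=1 PC=6
Step 7: PC=6 exec 'ADD C, C'. After: A=3 B=0 C=4 D=0 ZF=0 PC=7
Step 8: PC=7 exec 'ADD D, 5'. After: A=3 B=0 C=4 D=5 ZF=0 PC=8
Step 9: PC=8 exec 'MUL C, C'. After: A=3 B=0 C=16 D=5 ZF=0 PC=9
Step 10: PC=9 exec 'MUL C, D'. After: A=3 B=0 C=80 D=5 ZF=0 PC=10
Step 11: PC=10 exec 'MOV C, 6'. After: A=3 B=0 C=6 D=5 ZF=0 PC=11
Step 12: PC=11 exec 'MOV A, 0'. After: A=0 B=0 C=6 D=5 ZF=0 PC=12
Step 13: PC=12 exec 'ADD A, 5'. After: A=5 B=0 C=6 D=5 ZF=0 PC=13
Step 14: PC=13 exec 'MOV D, C'. After: A=5 B=0 C=6 D=6 ZF=0 PC=14
Step 15: PC=14 exec 'HALT'. After: A=5 B=0 C=6 D=6 ZF=0 PC=14 HALTED
Total instructions executed: 15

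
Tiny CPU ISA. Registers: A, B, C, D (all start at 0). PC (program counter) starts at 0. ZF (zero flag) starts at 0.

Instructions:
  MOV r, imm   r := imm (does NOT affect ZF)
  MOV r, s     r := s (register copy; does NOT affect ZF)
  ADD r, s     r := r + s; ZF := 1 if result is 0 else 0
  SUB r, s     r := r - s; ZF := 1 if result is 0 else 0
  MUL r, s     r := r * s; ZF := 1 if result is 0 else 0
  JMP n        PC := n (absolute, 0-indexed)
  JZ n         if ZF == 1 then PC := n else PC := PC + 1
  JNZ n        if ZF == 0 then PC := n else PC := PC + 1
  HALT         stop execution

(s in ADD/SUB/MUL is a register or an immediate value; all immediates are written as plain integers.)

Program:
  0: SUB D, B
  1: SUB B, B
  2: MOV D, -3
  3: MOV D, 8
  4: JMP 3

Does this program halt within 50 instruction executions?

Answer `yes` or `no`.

Answer: no

Derivation:
Step 1: PC=0 exec 'SUB D, B'. After: A=0 B=0 C=0 D=0 ZF=1 PC=1
Step 2: PC=1 exec 'SUB B, B'. After: A=0 B=0 C=0 D=0 ZF=1 PC=2
Step 3: PC=2 exec 'MOV D, -3'. After: A=0 B=0 C=0 D=-3 ZF=1 PC=3
Step 4: PC=3 exec 'MOV D, 8'. After: A=0 B=0 C=0 D=8 ZF=1 PC=4
Step 5: PC=4 exec 'JMP 3'. After: A=0 B=0 C=0 D=8 ZF=1 PC=3
Step 6: PC=3 exec 'MOV D, 8'. After: A=0 B=0 C=0 D=8 ZF=1 PC=4
State after step 6 equals state after step 4: the program is in a cycle of length 2 and will never halt.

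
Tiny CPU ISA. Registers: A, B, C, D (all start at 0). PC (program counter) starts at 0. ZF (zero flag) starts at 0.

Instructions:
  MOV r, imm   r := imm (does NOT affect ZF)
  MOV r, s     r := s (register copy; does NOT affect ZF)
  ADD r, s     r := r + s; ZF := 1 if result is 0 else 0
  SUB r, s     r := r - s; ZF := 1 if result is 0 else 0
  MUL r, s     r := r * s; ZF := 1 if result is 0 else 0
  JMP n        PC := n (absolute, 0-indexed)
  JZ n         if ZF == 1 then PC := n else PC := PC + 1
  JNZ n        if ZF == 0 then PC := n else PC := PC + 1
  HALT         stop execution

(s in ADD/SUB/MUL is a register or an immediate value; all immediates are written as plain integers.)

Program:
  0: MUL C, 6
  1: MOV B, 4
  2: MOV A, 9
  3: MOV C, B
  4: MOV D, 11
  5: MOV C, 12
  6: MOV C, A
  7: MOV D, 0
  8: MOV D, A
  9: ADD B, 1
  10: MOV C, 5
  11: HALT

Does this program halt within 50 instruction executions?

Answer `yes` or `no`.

Step 1: PC=0 exec 'MUL C, 6'. After: A=0 B=0 C=0 D=0 ZF=1 PC=1
Step 2: PC=1 exec 'MOV B, 4'. After: A=0 B=4 C=0 D=0 ZF=1 PC=2
Step 3: PC=2 exec 'MOV A, 9'. After: A=9 B=4 C=0 D=0 ZF=1 PC=3
Step 4: PC=3 exec 'MOV C, B'. After: A=9 B=4 C=4 D=0 ZF=1 PC=4
Step 5: PC=4 exec 'MOV D, 11'. After: A=9 B=4 C=4 D=11 ZF=1 PC=5
Step 6: PC=5 exec 'MOV C, 12'. After: A=9 B=4 C=12 D=11 ZF=1 PC=6
Step 7: PC=6 exec 'MOV C, A'. After: A=9 B=4 C=9 D=11 ZF=1 PC=7
Step 8: PC=7 exec 'MOV D, 0'. After: A=9 B=4 C=9 D=0 ZF=1 PC=8
Step 9: PC=8 exec 'MOV D, A'. After: A=9 B=4 C=9 D=9 ZF=1 PC=9
Step 10: PC=9 exec 'ADD B, 1'. After: A=9 B=5 C=9 D=9 ZF=0 PC=10
Step 11: PC=10 exec 'MOV C, 5'. After: A=9 B=5 C=5 D=9 ZF=0 PC=11
Step 12: PC=11 exec 'HALT'. After: A=9 B=5 C=5 D=9 ZF=0 PC=11 HALTED

Answer: yes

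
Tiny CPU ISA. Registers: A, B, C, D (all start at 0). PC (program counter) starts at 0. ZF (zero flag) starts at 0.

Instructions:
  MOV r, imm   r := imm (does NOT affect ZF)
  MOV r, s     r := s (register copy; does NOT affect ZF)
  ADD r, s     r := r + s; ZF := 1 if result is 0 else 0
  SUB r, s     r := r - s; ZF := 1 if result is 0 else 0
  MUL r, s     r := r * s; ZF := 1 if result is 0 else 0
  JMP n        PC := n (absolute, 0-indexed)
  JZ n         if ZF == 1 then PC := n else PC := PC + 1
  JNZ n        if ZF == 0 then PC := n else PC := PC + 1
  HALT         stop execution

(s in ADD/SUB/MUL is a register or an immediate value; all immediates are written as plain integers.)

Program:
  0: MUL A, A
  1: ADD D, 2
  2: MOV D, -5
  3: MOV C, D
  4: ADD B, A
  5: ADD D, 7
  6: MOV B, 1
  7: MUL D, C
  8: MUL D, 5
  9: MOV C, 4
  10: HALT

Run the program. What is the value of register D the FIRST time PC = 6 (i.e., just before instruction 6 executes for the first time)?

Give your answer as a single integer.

Step 1: PC=0 exec 'MUL A, A'. After: A=0 B=0 C=0 D=0 ZF=1 PC=1
Step 2: PC=1 exec 'ADD D, 2'. After: A=0 B=0 C=0 D=2 ZF=0 PC=2
Step 3: PC=2 exec 'MOV D, -5'. After: A=0 B=0 C=0 D=-5 ZF=0 PC=3
Step 4: PC=3 exec 'MOV C, D'. After: A=0 B=0 C=-5 D=-5 ZF=0 PC=4
Step 5: PC=4 exec 'ADD B, A'. After: A=0 B=0 C=-5 D=-5 ZF=1 PC=5
Step 6: PC=5 exec 'ADD D, 7'. After: A=0 B=0 C=-5 D=2 ZF=0 PC=6
First time PC=6: D=2

2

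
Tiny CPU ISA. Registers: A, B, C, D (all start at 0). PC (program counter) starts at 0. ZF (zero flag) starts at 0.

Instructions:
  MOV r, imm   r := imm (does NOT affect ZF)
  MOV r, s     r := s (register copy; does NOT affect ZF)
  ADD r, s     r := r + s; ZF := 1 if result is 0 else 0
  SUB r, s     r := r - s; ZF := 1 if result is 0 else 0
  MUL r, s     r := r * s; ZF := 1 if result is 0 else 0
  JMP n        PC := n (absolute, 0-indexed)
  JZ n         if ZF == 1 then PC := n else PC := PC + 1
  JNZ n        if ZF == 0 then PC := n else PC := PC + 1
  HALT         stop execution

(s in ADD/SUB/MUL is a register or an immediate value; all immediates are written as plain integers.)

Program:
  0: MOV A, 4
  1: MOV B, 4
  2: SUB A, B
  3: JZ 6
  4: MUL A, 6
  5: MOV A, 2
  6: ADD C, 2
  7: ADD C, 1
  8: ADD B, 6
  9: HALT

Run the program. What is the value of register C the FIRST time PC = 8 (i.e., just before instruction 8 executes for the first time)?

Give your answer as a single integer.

Step 1: PC=0 exec 'MOV A, 4'. After: A=4 B=0 C=0 D=0 ZF=0 PC=1
Step 2: PC=1 exec 'MOV B, 4'. After: A=4 B=4 C=0 D=0 ZF=0 PC=2
Step 3: PC=2 exec 'SUB A, B'. After: A=0 B=4 C=0 D=0 ZF=1 PC=3
Step 4: PC=3 exec 'JZ 6'. After: A=0 B=4 C=0 D=0 ZF=1 PC=6
Step 5: PC=6 exec 'ADD C, 2'. After: A=0 B=4 C=2 D=0 ZF=0 PC=7
Step 6: PC=7 exec 'ADD C, 1'. After: A=0 B=4 C=3 D=0 ZF=0 PC=8
First time PC=8: C=3

3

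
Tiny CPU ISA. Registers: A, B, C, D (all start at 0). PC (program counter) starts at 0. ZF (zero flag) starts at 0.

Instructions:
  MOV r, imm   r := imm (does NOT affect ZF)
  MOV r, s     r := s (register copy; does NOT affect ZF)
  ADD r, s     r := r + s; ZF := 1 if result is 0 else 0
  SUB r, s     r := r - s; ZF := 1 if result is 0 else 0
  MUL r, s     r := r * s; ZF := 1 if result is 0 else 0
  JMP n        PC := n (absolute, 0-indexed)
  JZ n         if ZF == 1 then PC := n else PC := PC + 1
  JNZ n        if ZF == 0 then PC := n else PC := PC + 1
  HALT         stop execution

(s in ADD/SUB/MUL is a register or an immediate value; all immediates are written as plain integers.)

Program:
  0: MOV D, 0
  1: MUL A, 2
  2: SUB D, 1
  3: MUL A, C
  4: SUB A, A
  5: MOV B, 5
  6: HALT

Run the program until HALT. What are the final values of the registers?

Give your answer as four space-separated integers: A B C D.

Step 1: PC=0 exec 'MOV D, 0'. After: A=0 B=0 C=0 D=0 ZF=0 PC=1
Step 2: PC=1 exec 'MUL A, 2'. After: A=0 B=0 C=0 D=0 ZF=1 PC=2
Step 3: PC=2 exec 'SUB D, 1'. After: A=0 B=0 C=0 D=-1 ZF=0 PC=3
Step 4: PC=3 exec 'MUL A, C'. After: A=0 B=0 C=0 D=-1 ZF=1 PC=4
Step 5: PC=4 exec 'SUB A, A'. After: A=0 B=0 C=0 D=-1 ZF=1 PC=5
Step 6: PC=5 exec 'MOV B, 5'. After: A=0 B=5 C=0 D=-1 ZF=1 PC=6
Step 7: PC=6 exec 'HALT'. After: A=0 B=5 C=0 D=-1 ZF=1 PC=6 HALTED

Answer: 0 5 0 -1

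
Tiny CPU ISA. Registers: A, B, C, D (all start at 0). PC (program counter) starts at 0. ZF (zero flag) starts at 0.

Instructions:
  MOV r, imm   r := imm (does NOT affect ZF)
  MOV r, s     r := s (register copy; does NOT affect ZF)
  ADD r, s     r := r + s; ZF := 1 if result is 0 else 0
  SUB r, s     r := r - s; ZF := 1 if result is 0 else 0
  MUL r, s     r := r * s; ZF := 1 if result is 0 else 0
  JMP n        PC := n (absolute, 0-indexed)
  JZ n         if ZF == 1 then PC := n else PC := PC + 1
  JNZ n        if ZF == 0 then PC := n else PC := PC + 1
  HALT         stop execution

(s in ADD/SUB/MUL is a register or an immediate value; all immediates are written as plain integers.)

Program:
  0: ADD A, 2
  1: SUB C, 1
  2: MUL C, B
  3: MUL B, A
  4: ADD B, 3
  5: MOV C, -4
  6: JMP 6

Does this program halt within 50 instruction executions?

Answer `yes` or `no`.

Step 1: PC=0 exec 'ADD A, 2'. After: A=2 B=0 C=0 D=0 ZF=0 PC=1
Step 2: PC=1 exec 'SUB C, 1'. After: A=2 B=0 C=-1 D=0 ZF=0 PC=2
Step 3: PC=2 exec 'MUL C, B'. After: A=2 B=0 C=0 D=0 ZF=1 PC=3
Step 4: PC=3 exec 'MUL B, A'. After: A=2 B=0 C=0 D=0 ZF=1 PC=4
Step 5: PC=4 exec 'ADD B, 3'. After: A=2 B=3 C=0 D=0 ZF=0 PC=5
Step 6: PC=5 exec 'MOV C, -4'. After: A=2 B=3 C=-4 D=0 ZF=0 PC=6
Step 7: PC=6 exec 'JMP 6'. After: A=2 B=3 C=-4 D=0 ZF=0 PC=6
State after step 7 equals state after step 6: the program is in a cycle of length 1 and will never halt.

Answer: no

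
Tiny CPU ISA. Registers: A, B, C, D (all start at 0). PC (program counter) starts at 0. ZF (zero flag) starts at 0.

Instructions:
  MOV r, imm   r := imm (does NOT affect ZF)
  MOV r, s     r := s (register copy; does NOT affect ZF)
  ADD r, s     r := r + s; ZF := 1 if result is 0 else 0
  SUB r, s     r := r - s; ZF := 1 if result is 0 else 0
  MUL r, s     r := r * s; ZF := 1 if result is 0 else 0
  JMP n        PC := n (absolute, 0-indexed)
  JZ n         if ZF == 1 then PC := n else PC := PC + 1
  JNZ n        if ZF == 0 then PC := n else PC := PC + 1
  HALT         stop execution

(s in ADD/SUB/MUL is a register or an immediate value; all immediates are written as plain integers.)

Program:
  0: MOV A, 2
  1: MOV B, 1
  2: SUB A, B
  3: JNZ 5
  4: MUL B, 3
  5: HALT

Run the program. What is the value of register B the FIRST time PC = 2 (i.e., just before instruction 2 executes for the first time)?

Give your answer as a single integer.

Step 1: PC=0 exec 'MOV A, 2'. After: A=2 B=0 C=0 D=0 ZF=0 PC=1
Step 2: PC=1 exec 'MOV B, 1'. After: A=2 B=1 C=0 D=0 ZF=0 PC=2
First time PC=2: B=1

1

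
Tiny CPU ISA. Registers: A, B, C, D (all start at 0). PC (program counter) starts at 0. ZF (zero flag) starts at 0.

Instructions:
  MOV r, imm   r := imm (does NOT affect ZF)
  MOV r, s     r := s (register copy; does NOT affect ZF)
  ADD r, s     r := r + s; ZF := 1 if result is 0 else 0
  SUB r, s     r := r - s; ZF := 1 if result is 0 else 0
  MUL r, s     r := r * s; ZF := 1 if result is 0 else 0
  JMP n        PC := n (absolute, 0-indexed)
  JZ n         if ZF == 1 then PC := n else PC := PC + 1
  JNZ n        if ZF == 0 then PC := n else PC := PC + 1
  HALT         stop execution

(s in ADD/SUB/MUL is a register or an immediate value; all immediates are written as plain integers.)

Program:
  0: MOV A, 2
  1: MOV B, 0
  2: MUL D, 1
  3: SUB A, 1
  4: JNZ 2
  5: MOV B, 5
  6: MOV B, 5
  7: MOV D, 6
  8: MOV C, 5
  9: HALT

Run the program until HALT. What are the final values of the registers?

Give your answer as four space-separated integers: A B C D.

Step 1: PC=0 exec 'MOV A, 2'. After: A=2 B=0 C=0 D=0 ZF=0 PC=1
Step 2: PC=1 exec 'MOV B, 0'. After: A=2 B=0 C=0 D=0 ZF=0 PC=2
Step 3: PC=2 exec 'MUL D, 1'. After: A=2 B=0 C=0 D=0 ZF=1 PC=3
Step 4: PC=3 exec 'SUB A, 1'. After: A=1 B=0 C=0 D=0 ZF=0 PC=4
Step 5: PC=4 exec 'JNZ 2'. After: A=1 B=0 C=0 D=0 ZF=0 PC=2
Step 6: PC=2 exec 'MUL D, 1'. After: A=1 B=0 C=0 D=0 ZF=1 PC=3
Step 7: PC=3 exec 'SUB A, 1'. After: A=0 B=0 C=0 D=0 ZF=1 PC=4
Step 8: PC=4 exec 'JNZ 2'. After: A=0 B=0 C=0 D=0 ZF=1 PC=5
Step 9: PC=5 exec 'MOV B, 5'. After: A=0 B=5 C=0 D=0 ZF=1 PC=6
Step 10: PC=6 exec 'MOV B, 5'. After: A=0 B=5 C=0 D=0 ZF=1 PC=7
Step 11: PC=7 exec 'MOV D, 6'. After: A=0 B=5 C=0 D=6 ZF=1 PC=8
Step 12: PC=8 exec 'MOV C, 5'. After: A=0 B=5 C=5 D=6 ZF=1 PC=9
Step 13: PC=9 exec 'HALT'. After: A=0 B=5 C=5 D=6 ZF=1 PC=9 HALTED

Answer: 0 5 5 6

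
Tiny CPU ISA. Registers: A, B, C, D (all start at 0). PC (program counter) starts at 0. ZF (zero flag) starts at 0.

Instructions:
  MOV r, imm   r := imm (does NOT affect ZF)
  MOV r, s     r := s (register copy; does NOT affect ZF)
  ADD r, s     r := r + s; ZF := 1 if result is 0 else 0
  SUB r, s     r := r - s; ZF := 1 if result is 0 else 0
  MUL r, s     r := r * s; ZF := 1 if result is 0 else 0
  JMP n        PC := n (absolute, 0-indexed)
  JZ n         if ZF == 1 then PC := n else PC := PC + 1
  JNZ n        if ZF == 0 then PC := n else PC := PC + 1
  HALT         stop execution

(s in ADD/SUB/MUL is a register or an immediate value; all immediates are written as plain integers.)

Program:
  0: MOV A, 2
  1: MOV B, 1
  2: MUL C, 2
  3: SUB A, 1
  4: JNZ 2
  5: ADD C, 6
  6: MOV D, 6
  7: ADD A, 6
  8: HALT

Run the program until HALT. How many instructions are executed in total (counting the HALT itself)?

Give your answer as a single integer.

Step 1: PC=0 exec 'MOV A, 2'. After: A=2 B=0 C=0 D=0 ZF=0 PC=1
Step 2: PC=1 exec 'MOV B, 1'. After: A=2 B=1 C=0 D=0 ZF=0 PC=2
Step 3: PC=2 exec 'MUL C, 2'. After: A=2 B=1 C=0 D=0 ZF=1 PC=3
Step 4: PC=3 exec 'SUB A, 1'. After: A=1 B=1 C=0 D=0 ZF=0 PC=4
Step 5: PC=4 exec 'JNZ 2'. After: A=1 B=1 C=0 D=0 ZF=0 PC=2
Step 6: PC=2 exec 'MUL C, 2'. After: A=1 B=1 C=0 D=0 ZF=1 PC=3
Step 7: PC=3 exec 'SUB A, 1'. After: A=0 B=1 C=0 D=0 ZF=1 PC=4
Step 8: PC=4 exec 'JNZ 2'. After: A=0 B=1 C=0 D=0 ZF=1 PC=5
Step 9: PC=5 exec 'ADD C, 6'. After: A=0 B=1 C=6 D=0 ZF=0 PC=6
Step 10: PC=6 exec 'MOV D, 6'. After: A=0 B=1 C=6 D=6 ZF=0 PC=7
Step 11: PC=7 exec 'ADD A, 6'. After: A=6 B=1 C=6 D=6 ZF=0 PC=8
Step 12: PC=8 exec 'HALT'. After: A=6 B=1 C=6 D=6 ZF=0 PC=8 HALTED
Total instructions executed: 12

Answer: 12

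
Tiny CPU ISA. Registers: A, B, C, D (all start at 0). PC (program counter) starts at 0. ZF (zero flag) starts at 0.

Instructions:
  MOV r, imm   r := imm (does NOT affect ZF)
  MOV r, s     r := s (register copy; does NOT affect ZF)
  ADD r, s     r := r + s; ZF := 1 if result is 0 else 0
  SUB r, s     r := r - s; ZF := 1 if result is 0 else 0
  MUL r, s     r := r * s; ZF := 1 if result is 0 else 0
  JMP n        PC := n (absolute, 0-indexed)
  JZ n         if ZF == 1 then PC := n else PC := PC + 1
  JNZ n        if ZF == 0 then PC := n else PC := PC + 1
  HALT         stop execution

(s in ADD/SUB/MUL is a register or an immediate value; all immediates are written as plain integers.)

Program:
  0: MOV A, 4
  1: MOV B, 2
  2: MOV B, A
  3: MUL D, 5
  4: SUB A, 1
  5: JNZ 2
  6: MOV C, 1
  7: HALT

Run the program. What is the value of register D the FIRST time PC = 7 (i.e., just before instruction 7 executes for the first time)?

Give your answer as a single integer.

Step 1: PC=0 exec 'MOV A, 4'. After: A=4 B=0 C=0 D=0 ZF=0 PC=1
Step 2: PC=1 exec 'MOV B, 2'. After: A=4 B=2 C=0 D=0 ZF=0 PC=2
Step 3: PC=2 exec 'MOV B, A'. After: A=4 B=4 C=0 D=0 ZF=0 PC=3
Step 4: PC=3 exec 'MUL D, 5'. After: A=4 B=4 C=0 D=0 ZF=1 PC=4
Step 5: PC=4 exec 'SUB A, 1'. After: A=3 B=4 C=0 D=0 ZF=0 PC=5
Step 6: PC=5 exec 'JNZ 2'. After: A=3 B=4 C=0 D=0 ZF=0 PC=2
Step 7: PC=2 exec 'MOV B, A'. After: A=3 B=3 C=0 D=0 ZF=0 PC=3
Step 8: PC=3 exec 'MUL D, 5'. After: A=3 B=3 C=0 D=0 ZF=1 PC=4
Step 9: PC=4 exec 'SUB A, 1'. After: A=2 B=3 C=0 D=0 ZF=0 PC=5
Step 10: PC=5 exec 'JNZ 2'. After: A=2 B=3 C=0 D=0 ZF=0 PC=2
Step 11: PC=2 exec 'MOV B, A'. After: A=2 B=2 C=0 D=0 ZF=0 PC=3
Step 12: PC=3 exec 'MUL D, 5'. After: A=2 B=2 C=0 D=0 ZF=1 PC=4
Step 13: PC=4 exec 'SUB A, 1'. After: A=1 B=2 C=0 D=0 ZF=0 PC=5
Step 14: PC=5 exec 'JNZ 2'. After: A=1 B=2 C=0 D=0 ZF=0 PC=2
Step 15: PC=2 exec 'MOV B, A'. After: A=1 B=1 C=0 D=0 ZF=0 PC=3
Step 16: PC=3 exec 'MUL D, 5'. After: A=1 B=1 C=0 D=0 ZF=1 PC=4
Step 17: PC=4 exec 'SUB A, 1'. After: A=0 B=1 C=0 D=0 ZF=1 PC=5
Step 18: PC=5 exec 'JNZ 2'. After: A=0 B=1 C=0 D=0 ZF=1 PC=6
Step 19: PC=6 exec 'MOV C, 1'. After: A=0 B=1 C=1 D=0 ZF=1 PC=7
First time PC=7: D=0

0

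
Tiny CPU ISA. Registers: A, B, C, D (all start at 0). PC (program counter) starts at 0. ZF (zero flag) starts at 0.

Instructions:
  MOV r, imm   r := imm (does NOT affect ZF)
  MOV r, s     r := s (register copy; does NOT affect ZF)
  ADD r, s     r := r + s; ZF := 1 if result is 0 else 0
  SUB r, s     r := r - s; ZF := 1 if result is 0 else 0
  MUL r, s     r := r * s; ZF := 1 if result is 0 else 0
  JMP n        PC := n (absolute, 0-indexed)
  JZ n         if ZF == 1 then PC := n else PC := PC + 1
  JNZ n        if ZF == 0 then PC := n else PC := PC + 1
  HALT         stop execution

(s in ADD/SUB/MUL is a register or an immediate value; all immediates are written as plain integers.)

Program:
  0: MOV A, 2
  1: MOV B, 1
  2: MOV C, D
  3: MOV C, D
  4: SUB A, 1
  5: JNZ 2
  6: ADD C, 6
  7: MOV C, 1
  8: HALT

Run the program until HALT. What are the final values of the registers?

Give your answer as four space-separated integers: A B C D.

Answer: 0 1 1 0

Derivation:
Step 1: PC=0 exec 'MOV A, 2'. After: A=2 B=0 C=0 D=0 ZF=0 PC=1
Step 2: PC=1 exec 'MOV B, 1'. After: A=2 B=1 C=0 D=0 ZF=0 PC=2
Step 3: PC=2 exec 'MOV C, D'. After: A=2 B=1 C=0 D=0 ZF=0 PC=3
Step 4: PC=3 exec 'MOV C, D'. After: A=2 B=1 C=0 D=0 ZF=0 PC=4
Step 5: PC=4 exec 'SUB A, 1'. After: A=1 B=1 C=0 D=0 ZF=0 PC=5
Step 6: PC=5 exec 'JNZ 2'. After: A=1 B=1 C=0 D=0 ZF=0 PC=2
Step 7: PC=2 exec 'MOV C, D'. After: A=1 B=1 C=0 D=0 ZF=0 PC=3
Step 8: PC=3 exec 'MOV C, D'. After: A=1 B=1 C=0 D=0 ZF=0 PC=4
Step 9: PC=4 exec 'SUB A, 1'. After: A=0 B=1 C=0 D=0 ZF=1 PC=5
Step 10: PC=5 exec 'JNZ 2'. After: A=0 B=1 C=0 D=0 ZF=1 PC=6
Step 11: PC=6 exec 'ADD C, 6'. After: A=0 B=1 C=6 D=0 ZF=0 PC=7
Step 12: PC=7 exec 'MOV C, 1'. After: A=0 B=1 C=1 D=0 ZF=0 PC=8
Step 13: PC=8 exec 'HALT'. After: A=0 B=1 C=1 D=0 ZF=0 PC=8 HALTED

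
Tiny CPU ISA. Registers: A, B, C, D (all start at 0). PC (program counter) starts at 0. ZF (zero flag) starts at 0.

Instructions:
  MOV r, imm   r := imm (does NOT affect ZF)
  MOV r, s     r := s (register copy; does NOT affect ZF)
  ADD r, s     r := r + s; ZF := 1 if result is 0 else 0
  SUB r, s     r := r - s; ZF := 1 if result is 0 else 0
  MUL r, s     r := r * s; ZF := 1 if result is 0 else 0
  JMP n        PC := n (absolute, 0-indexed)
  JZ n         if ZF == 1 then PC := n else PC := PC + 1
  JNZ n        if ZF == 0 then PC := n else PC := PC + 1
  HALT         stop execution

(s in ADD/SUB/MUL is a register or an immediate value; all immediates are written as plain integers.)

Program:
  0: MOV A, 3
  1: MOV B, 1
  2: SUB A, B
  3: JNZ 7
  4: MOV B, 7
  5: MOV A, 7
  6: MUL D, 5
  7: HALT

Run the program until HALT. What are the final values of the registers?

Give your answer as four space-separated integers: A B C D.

Step 1: PC=0 exec 'MOV A, 3'. After: A=3 B=0 C=0 D=0 ZF=0 PC=1
Step 2: PC=1 exec 'MOV B, 1'. After: A=3 B=1 C=0 D=0 ZF=0 PC=2
Step 3: PC=2 exec 'SUB A, B'. After: A=2 B=1 C=0 D=0 ZF=0 PC=3
Step 4: PC=3 exec 'JNZ 7'. After: A=2 B=1 C=0 D=0 ZF=0 PC=7
Step 5: PC=7 exec 'HALT'. After: A=2 B=1 C=0 D=0 ZF=0 PC=7 HALTED

Answer: 2 1 0 0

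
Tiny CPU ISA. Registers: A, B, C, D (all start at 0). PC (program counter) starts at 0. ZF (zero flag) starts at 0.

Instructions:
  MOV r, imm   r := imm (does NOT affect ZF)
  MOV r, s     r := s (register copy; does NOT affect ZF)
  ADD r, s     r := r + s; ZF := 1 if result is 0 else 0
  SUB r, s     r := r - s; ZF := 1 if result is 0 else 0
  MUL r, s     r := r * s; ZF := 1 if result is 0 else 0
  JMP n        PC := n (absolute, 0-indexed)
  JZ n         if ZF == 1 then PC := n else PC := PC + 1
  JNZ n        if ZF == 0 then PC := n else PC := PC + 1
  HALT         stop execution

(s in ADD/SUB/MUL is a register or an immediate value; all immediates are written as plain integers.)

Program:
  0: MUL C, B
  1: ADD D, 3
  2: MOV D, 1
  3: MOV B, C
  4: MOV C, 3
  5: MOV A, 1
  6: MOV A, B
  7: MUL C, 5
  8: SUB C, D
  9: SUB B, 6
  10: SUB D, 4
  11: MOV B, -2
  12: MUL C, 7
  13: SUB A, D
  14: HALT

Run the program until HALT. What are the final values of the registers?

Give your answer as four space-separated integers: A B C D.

Step 1: PC=0 exec 'MUL C, B'. After: A=0 B=0 C=0 D=0 ZF=1 PC=1
Step 2: PC=1 exec 'ADD D, 3'. After: A=0 B=0 C=0 D=3 ZF=0 PC=2
Step 3: PC=2 exec 'MOV D, 1'. After: A=0 B=0 C=0 D=1 ZF=0 PC=3
Step 4: PC=3 exec 'MOV B, C'. After: A=0 B=0 C=0 D=1 ZF=0 PC=4
Step 5: PC=4 exec 'MOV C, 3'. After: A=0 B=0 C=3 D=1 ZF=0 PC=5
Step 6: PC=5 exec 'MOV A, 1'. After: A=1 B=0 C=3 D=1 ZF=0 PC=6
Step 7: PC=6 exec 'MOV A, B'. After: A=0 B=0 C=3 D=1 ZF=0 PC=7
Step 8: PC=7 exec 'MUL C, 5'. After: A=0 B=0 C=15 D=1 ZF=0 PC=8
Step 9: PC=8 exec 'SUB C, D'. After: A=0 B=0 C=14 D=1 ZF=0 PC=9
Step 10: PC=9 exec 'SUB B, 6'. After: A=0 B=-6 C=14 D=1 ZF=0 PC=10
Step 11: PC=10 exec 'SUB D, 4'. After: A=0 B=-6 C=14 D=-3 ZF=0 PC=11
Step 12: PC=11 exec 'MOV B, -2'. After: A=0 B=-2 C=14 D=-3 ZF=0 PC=12
Step 13: PC=12 exec 'MUL C, 7'. After: A=0 B=-2 C=98 D=-3 ZF=0 PC=13
Step 14: PC=13 exec 'SUB A, D'. After: A=3 B=-2 C=98 D=-3 ZF=0 PC=14
Step 15: PC=14 exec 'HALT'. After: A=3 B=-2 C=98 D=-3 ZF=0 PC=14 HALTED

Answer: 3 -2 98 -3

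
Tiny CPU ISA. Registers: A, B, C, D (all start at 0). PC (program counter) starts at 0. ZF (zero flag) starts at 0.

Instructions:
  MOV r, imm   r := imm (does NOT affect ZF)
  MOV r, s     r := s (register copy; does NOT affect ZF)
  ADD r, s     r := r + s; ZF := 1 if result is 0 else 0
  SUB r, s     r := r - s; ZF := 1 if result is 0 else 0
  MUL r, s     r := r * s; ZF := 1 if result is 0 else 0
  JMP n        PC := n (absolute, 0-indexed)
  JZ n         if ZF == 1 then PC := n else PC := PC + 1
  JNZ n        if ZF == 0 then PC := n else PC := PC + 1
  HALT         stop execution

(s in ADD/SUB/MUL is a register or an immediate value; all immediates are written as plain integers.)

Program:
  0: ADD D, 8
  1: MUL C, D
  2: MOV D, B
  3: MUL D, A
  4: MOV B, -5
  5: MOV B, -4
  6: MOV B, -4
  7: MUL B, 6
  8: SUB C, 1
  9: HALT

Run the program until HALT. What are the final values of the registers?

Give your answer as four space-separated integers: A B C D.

Answer: 0 -24 -1 0

Derivation:
Step 1: PC=0 exec 'ADD D, 8'. After: A=0 B=0 C=0 D=8 ZF=0 PC=1
Step 2: PC=1 exec 'MUL C, D'. After: A=0 B=0 C=0 D=8 ZF=1 PC=2
Step 3: PC=2 exec 'MOV D, B'. After: A=0 B=0 C=0 D=0 ZF=1 PC=3
Step 4: PC=3 exec 'MUL D, A'. After: A=0 B=0 C=0 D=0 ZF=1 PC=4
Step 5: PC=4 exec 'MOV B, -5'. After: A=0 B=-5 C=0 D=0 ZF=1 PC=5
Step 6: PC=5 exec 'MOV B, -4'. After: A=0 B=-4 C=0 D=0 ZF=1 PC=6
Step 7: PC=6 exec 'MOV B, -4'. After: A=0 B=-4 C=0 D=0 ZF=1 PC=7
Step 8: PC=7 exec 'MUL B, 6'. After: A=0 B=-24 C=0 D=0 ZF=0 PC=8
Step 9: PC=8 exec 'SUB C, 1'. After: A=0 B=-24 C=-1 D=0 ZF=0 PC=9
Step 10: PC=9 exec 'HALT'. After: A=0 B=-24 C=-1 D=0 ZF=0 PC=9 HALTED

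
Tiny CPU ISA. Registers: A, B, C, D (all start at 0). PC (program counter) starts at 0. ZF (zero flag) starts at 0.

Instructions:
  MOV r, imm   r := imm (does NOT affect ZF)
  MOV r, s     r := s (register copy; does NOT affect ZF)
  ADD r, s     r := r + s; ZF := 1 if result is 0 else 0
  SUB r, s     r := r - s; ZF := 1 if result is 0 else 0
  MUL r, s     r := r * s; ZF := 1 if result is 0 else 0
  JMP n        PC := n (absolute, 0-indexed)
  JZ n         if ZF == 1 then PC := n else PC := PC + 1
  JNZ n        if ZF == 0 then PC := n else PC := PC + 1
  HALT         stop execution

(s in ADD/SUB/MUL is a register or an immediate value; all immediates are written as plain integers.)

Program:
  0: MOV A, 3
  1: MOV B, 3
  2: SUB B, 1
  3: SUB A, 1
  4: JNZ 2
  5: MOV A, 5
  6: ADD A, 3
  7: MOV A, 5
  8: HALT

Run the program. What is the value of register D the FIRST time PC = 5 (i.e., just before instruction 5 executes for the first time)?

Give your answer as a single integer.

Step 1: PC=0 exec 'MOV A, 3'. After: A=3 B=0 C=0 D=0 ZF=0 PC=1
Step 2: PC=1 exec 'MOV B, 3'. After: A=3 B=3 C=0 D=0 ZF=0 PC=2
Step 3: PC=2 exec 'SUB B, 1'. After: A=3 B=2 C=0 D=0 ZF=0 PC=3
Step 4: PC=3 exec 'SUB A, 1'. After: A=2 B=2 C=0 D=0 ZF=0 PC=4
Step 5: PC=4 exec 'JNZ 2'. After: A=2 B=2 C=0 D=0 ZF=0 PC=2
Step 6: PC=2 exec 'SUB B, 1'. After: A=2 B=1 C=0 D=0 ZF=0 PC=3
Step 7: PC=3 exec 'SUB A, 1'. After: A=1 B=1 C=0 D=0 ZF=0 PC=4
Step 8: PC=4 exec 'JNZ 2'. After: A=1 B=1 C=0 D=0 ZF=0 PC=2
Step 9: PC=2 exec 'SUB B, 1'. After: A=1 B=0 C=0 D=0 ZF=1 PC=3
Step 10: PC=3 exec 'SUB A, 1'. After: A=0 B=0 C=0 D=0 ZF=1 PC=4
Step 11: PC=4 exec 'JNZ 2'. After: A=0 B=0 C=0 D=0 ZF=1 PC=5
First time PC=5: D=0

0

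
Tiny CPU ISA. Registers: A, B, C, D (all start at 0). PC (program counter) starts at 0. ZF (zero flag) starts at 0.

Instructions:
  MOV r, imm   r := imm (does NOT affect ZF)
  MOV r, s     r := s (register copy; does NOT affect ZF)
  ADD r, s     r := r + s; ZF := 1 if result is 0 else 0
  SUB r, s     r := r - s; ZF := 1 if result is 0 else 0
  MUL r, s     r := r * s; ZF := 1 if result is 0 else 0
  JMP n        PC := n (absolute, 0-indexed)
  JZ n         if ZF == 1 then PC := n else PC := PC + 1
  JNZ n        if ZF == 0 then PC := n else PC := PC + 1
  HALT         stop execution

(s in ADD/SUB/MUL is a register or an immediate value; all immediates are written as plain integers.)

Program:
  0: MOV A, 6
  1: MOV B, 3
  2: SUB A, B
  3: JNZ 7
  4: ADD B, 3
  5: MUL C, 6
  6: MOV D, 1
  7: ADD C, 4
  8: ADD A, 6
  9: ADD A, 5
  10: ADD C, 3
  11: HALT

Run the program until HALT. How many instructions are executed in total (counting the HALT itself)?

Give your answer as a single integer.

Answer: 9

Derivation:
Step 1: PC=0 exec 'MOV A, 6'. After: A=6 B=0 C=0 D=0 ZF=0 PC=1
Step 2: PC=1 exec 'MOV B, 3'. After: A=6 B=3 C=0 D=0 ZF=0 PC=2
Step 3: PC=2 exec 'SUB A, B'. After: A=3 B=3 C=0 D=0 ZF=0 PC=3
Step 4: PC=3 exec 'JNZ 7'. After: A=3 B=3 C=0 D=0 ZF=0 PC=7
Step 5: PC=7 exec 'ADD C, 4'. After: A=3 B=3 C=4 D=0 ZF=0 PC=8
Step 6: PC=8 exec 'ADD A, 6'. After: A=9 B=3 C=4 D=0 ZF=0 PC=9
Step 7: PC=9 exec 'ADD A, 5'. After: A=14 B=3 C=4 D=0 ZF=0 PC=10
Step 8: PC=10 exec 'ADD C, 3'. After: A=14 B=3 C=7 D=0 ZF=0 PC=11
Step 9: PC=11 exec 'HALT'. After: A=14 B=3 C=7 D=0 ZF=0 PC=11 HALTED
Total instructions executed: 9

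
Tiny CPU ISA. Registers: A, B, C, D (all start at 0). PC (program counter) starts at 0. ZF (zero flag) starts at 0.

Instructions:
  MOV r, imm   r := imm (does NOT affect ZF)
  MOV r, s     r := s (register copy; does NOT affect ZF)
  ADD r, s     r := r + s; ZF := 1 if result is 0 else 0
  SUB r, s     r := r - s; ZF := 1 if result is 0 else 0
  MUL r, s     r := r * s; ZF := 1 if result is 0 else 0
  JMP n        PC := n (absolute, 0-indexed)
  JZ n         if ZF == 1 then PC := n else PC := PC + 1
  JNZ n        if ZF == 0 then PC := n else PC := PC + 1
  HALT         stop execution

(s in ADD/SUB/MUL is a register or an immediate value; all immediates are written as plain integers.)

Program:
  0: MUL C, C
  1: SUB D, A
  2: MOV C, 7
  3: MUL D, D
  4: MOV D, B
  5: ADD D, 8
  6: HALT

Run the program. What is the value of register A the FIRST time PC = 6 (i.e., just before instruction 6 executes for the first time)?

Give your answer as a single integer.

Step 1: PC=0 exec 'MUL C, C'. After: A=0 B=0 C=0 D=0 ZF=1 PC=1
Step 2: PC=1 exec 'SUB D, A'. After: A=0 B=0 C=0 D=0 ZF=1 PC=2
Step 3: PC=2 exec 'MOV C, 7'. After: A=0 B=0 C=7 D=0 ZF=1 PC=3
Step 4: PC=3 exec 'MUL D, D'. After: A=0 B=0 C=7 D=0 ZF=1 PC=4
Step 5: PC=4 exec 'MOV D, B'. After: A=0 B=0 C=7 D=0 ZF=1 PC=5
Step 6: PC=5 exec 'ADD D, 8'. After: A=0 B=0 C=7 D=8 ZF=0 PC=6
First time PC=6: A=0

0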